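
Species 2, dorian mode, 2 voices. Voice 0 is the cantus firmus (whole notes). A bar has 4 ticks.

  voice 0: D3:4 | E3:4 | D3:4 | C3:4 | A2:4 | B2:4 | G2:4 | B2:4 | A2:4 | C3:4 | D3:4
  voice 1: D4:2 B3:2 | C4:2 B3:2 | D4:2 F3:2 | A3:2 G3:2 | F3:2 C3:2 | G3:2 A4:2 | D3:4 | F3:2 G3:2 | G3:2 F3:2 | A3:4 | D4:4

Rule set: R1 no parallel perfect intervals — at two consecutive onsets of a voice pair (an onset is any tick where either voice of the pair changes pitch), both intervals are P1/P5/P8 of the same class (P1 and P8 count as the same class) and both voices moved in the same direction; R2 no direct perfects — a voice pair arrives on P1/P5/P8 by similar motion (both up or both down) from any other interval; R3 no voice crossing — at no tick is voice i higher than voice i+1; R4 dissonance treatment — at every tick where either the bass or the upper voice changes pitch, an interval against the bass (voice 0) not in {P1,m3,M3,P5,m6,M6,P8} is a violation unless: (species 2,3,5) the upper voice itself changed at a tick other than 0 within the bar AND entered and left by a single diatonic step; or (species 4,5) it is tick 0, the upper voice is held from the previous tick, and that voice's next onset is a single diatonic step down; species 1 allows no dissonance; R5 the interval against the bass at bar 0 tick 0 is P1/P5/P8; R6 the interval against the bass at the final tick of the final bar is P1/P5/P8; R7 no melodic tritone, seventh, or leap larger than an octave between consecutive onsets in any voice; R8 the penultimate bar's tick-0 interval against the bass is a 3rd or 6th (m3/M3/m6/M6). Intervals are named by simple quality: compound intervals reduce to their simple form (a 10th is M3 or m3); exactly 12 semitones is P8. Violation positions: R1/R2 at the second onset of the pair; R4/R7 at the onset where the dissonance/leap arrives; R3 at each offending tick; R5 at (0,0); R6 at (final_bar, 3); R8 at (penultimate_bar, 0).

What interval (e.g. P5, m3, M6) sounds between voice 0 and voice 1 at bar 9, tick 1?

voice 0=C3 voice 1=A3 -> M6

M6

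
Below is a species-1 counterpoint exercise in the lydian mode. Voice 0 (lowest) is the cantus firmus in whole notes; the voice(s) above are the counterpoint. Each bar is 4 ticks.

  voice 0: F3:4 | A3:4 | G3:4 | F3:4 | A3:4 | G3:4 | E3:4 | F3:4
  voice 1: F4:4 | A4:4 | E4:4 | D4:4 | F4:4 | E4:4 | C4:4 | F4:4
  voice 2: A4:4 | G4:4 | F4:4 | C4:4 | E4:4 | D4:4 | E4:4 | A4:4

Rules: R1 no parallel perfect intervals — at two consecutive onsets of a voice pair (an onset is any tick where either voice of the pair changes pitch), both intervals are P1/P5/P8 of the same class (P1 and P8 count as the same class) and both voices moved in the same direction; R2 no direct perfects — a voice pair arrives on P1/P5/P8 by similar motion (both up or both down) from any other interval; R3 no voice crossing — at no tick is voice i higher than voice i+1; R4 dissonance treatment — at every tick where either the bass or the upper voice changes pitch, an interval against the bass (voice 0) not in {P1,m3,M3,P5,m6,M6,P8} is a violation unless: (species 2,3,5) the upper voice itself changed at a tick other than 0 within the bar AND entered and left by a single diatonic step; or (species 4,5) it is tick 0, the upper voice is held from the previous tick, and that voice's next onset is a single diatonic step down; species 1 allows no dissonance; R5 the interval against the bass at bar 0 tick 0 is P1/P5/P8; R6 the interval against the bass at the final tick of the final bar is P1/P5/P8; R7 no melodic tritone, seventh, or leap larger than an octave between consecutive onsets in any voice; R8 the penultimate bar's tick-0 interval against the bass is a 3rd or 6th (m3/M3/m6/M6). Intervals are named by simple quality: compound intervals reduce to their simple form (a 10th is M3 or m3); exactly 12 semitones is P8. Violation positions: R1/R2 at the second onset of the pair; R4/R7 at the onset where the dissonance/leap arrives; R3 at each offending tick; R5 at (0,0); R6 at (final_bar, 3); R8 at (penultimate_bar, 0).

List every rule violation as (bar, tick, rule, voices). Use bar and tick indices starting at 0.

bar 0: v0=F3 v1=F4 v2=A4 downbeat M3
bar 1: v0=A3 v1=A4 v2=G4 downbeat m7
bar 2: v0=G3 v1=E4 v2=F4 downbeat m7
bar 3: v0=F3 v1=D4 v2=C4 downbeat P5
bar 4: v0=A3 v1=F4 v2=E4 downbeat P5
bar 5: v0=G3 v1=E4 v2=D4 downbeat P5
bar 6: v0=E3 v1=C4 v2=E4 downbeat P8
bar 7: v0=F3 v1=F4 v2=A4 downbeat M3
  -> R5 @ bar 0 tick 0 v(0, 2): opens on M3
  -> R1 @ bar 1 tick 0 v(0, 1): F3/F4 P8 -> A3/A4 P8 similar
  -> R3 @ bar 1 tick 0 v(1, 2): A4 above G4
  -> R4 @ bar 1 tick 0 v(0, 2): A3/G4 m7 untreated
  -> R3 @ bar 1 tick 1 v(1, 2): A4 above G4
  -> R3 @ bar 1 tick 2 v(1, 2): A4 above G4
  -> R3 @ bar 1 tick 3 v(1, 2): A4 above G4
  -> R4 @ bar 2 tick 0 v(0, 2): G3/F4 m7 untreated
  -> R2 @ bar 3 tick 0 v(0, 2): G3/F4 m7 -> F3/C4 P5 similar
  -> R3 @ bar 3 tick 0 v(1, 2): D4 above C4
  -> R3 @ bar 3 tick 1 v(1, 2): D4 above C4
  -> R3 @ bar 3 tick 2 v(1, 2): D4 above C4
  -> R3 @ bar 3 tick 3 v(1, 2): D4 above C4
  -> R1 @ bar 4 tick 0 v(0, 2): F3/C4 P5 -> A3/E4 P5 similar
  -> R3 @ bar 4 tick 0 v(1, 2): F4 above E4
  -> R3 @ bar 4 tick 1 v(1, 2): F4 above E4
  -> R3 @ bar 4 tick 2 v(1, 2): F4 above E4
  -> R3 @ bar 4 tick 3 v(1, 2): F4 above E4
  -> R1 @ bar 5 tick 0 v(0, 2): A3/E4 P5 -> G3/D4 P5 similar
  -> R3 @ bar 5 tick 0 v(1, 2): E4 above D4
  -> R3 @ bar 5 tick 1 v(1, 2): E4 above D4
  -> R3 @ bar 5 tick 2 v(1, 2): E4 above D4
  -> R3 @ bar 5 tick 3 v(1, 2): E4 above D4
  -> R8 @ bar 6 tick 0 v(0, 2): penult P8 not 3rd/6th
  -> R2 @ bar 7 tick 0 v(0, 1): E3/C4 m6 -> F3/F4 P8 similar
  -> R6 @ bar 7 tick 3 v(0, 2): closes on M3

(0, 0, R5, (0, 2))
(1, 0, R1, (0, 1))
(1, 0, R3, (1, 2))
(1, 0, R4, (0, 2))
(1, 1, R3, (1, 2))
(1, 2, R3, (1, 2))
(1, 3, R3, (1, 2))
(2, 0, R4, (0, 2))
(3, 0, R2, (0, 2))
(3, 0, R3, (1, 2))
(3, 1, R3, (1, 2))
(3, 2, R3, (1, 2))
(3, 3, R3, (1, 2))
(4, 0, R1, (0, 2))
(4, 0, R3, (1, 2))
(4, 1, R3, (1, 2))
(4, 2, R3, (1, 2))
(4, 3, R3, (1, 2))
(5, 0, R1, (0, 2))
(5, 0, R3, (1, 2))
(5, 1, R3, (1, 2))
(5, 2, R3, (1, 2))
(5, 3, R3, (1, 2))
(6, 0, R8, (0, 2))
(7, 0, R2, (0, 1))
(7, 3, R6, (0, 2))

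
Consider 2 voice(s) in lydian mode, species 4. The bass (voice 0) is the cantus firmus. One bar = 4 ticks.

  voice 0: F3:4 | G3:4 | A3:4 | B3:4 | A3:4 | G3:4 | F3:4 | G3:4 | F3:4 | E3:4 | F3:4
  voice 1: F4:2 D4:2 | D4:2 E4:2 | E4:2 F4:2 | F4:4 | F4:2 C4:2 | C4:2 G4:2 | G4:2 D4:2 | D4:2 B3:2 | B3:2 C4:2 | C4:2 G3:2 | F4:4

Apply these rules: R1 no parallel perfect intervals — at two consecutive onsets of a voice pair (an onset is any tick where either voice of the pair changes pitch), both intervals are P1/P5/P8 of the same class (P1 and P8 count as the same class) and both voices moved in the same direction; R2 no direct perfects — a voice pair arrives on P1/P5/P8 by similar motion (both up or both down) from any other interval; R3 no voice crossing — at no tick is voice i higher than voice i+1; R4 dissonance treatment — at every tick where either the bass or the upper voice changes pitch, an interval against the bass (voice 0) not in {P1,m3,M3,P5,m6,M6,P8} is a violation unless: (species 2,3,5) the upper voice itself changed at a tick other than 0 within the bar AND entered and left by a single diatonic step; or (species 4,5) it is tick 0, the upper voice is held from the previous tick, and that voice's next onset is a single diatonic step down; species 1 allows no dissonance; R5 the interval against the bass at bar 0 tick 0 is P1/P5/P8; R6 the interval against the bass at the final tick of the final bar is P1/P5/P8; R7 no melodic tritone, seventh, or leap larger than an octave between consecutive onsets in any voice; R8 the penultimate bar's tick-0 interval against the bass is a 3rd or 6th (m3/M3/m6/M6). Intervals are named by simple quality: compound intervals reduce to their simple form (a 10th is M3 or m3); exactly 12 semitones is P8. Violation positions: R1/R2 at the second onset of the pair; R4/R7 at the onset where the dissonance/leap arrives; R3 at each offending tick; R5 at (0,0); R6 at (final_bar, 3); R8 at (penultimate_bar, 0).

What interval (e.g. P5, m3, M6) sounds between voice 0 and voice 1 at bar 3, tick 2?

voice 0=B3 voice 1=F4 -> TT

TT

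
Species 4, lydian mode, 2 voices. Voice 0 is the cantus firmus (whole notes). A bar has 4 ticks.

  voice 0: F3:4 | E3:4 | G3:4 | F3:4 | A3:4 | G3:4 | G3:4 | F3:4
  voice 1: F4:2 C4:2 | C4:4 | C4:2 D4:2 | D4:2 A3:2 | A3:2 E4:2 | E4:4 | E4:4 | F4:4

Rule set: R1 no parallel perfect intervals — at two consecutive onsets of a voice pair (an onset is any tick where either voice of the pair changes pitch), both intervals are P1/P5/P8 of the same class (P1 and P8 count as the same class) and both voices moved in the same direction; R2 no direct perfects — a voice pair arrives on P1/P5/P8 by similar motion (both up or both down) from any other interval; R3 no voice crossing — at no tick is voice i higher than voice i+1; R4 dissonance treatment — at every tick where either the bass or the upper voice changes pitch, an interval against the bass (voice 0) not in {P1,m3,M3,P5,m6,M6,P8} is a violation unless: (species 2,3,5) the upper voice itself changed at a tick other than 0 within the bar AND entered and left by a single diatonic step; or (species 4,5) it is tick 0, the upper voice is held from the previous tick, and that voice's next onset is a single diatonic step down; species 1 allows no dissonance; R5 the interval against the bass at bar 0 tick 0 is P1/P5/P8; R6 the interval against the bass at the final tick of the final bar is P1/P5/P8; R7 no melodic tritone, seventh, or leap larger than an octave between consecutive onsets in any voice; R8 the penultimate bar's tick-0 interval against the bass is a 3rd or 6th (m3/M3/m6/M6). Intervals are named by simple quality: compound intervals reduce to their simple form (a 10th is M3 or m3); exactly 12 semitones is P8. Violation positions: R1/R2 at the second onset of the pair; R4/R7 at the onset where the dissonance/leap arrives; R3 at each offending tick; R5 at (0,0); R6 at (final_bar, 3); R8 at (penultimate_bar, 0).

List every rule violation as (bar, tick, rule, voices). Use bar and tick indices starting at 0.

bar 0: v0=F3 v1=F4 downbeat P8
bar 1: v0=E3 v1=C4 downbeat m6
bar 2: v0=G3 v1=C4 downbeat P4
bar 3: v0=F3 v1=D4 downbeat M6
bar 4: v0=A3 v1=A3 downbeat P1
bar 5: v0=G3 v1=E4 downbeat M6
bar 6: v0=G3 v1=E4 downbeat M6
bar 7: v0=F3 v1=F4 downbeat P8
  -> R4 @ bar 2 tick 0 v(0, 1): G3/C4 P4 untreated

(2, 0, R4, (0, 1))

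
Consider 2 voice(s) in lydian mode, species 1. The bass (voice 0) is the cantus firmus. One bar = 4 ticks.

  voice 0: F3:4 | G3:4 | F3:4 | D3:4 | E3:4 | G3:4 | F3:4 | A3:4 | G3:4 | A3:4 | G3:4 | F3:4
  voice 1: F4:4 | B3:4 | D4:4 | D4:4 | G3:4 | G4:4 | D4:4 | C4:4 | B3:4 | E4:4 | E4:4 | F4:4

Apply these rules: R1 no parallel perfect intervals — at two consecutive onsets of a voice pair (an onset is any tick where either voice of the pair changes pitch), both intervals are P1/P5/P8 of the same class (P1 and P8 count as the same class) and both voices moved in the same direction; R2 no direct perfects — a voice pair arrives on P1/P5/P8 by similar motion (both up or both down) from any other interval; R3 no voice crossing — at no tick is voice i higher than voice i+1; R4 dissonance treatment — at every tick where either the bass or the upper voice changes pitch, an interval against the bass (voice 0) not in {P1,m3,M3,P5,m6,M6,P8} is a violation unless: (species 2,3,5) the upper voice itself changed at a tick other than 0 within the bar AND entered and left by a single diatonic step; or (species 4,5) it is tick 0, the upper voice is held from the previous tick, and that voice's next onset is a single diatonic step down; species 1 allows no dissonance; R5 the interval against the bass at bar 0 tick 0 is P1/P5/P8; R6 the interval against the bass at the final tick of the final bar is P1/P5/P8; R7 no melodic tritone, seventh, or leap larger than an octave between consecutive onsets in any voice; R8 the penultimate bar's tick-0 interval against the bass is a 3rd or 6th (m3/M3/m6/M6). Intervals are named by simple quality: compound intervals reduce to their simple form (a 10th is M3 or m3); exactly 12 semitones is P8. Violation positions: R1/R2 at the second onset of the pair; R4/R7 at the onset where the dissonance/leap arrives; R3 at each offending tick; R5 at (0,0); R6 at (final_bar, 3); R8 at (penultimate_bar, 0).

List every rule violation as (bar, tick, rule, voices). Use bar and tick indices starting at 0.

bar 0: v0=F3 v1=F4 downbeat P8
bar 1: v0=G3 v1=B3 downbeat M3
bar 2: v0=F3 v1=D4 downbeat M6
bar 3: v0=D3 v1=D4 downbeat P8
bar 4: v0=E3 v1=G3 downbeat m3
bar 5: v0=G3 v1=G4 downbeat P8
bar 6: v0=F3 v1=D4 downbeat M6
bar 7: v0=A3 v1=C4 downbeat m3
bar 8: v0=G3 v1=B3 downbeat M3
bar 9: v0=A3 v1=E4 downbeat P5
bar 10: v0=G3 v1=E4 downbeat M6
bar 11: v0=F3 v1=F4 downbeat P8
  -> R7 @ bar 1 tick 0 v(1,): F4->B3 leap 6st
  -> R2 @ bar 5 tick 0 v(0, 1): E3/G3 m3 -> G3/G4 P8 similar
  -> R2 @ bar 9 tick 0 v(0, 1): G3/B3 M3 -> A3/E4 P5 similar

(1, 0, R7, (1,))
(5, 0, R2, (0, 1))
(9, 0, R2, (0, 1))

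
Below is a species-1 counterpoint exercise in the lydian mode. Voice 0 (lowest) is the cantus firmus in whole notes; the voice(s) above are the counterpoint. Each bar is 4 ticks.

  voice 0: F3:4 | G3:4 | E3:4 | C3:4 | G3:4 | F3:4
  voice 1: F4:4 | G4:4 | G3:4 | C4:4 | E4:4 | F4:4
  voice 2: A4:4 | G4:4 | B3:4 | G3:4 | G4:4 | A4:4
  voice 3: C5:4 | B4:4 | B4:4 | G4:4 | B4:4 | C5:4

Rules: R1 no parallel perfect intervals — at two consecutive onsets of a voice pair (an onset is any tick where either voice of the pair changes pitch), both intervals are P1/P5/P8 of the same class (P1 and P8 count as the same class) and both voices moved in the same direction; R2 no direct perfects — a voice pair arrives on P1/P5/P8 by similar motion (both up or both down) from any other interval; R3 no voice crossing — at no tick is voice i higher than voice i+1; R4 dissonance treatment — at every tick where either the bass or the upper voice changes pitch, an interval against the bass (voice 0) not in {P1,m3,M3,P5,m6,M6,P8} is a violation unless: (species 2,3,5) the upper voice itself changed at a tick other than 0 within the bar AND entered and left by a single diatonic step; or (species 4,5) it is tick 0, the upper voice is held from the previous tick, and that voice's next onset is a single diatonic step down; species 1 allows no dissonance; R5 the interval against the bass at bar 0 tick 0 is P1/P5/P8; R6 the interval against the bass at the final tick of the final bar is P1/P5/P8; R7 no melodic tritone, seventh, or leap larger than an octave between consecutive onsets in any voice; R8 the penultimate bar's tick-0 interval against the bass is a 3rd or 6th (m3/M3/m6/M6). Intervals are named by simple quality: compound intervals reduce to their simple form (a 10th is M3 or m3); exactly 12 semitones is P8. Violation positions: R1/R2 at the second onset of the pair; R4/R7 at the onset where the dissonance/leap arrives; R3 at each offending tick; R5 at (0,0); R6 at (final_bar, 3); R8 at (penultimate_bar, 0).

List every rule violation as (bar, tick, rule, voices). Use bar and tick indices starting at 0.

(0, 0, R5, (0, 2))
(1, 0, R1, (0, 1))
(2, 0, R2, (0, 2))
(3, 0, R1, (0, 2))
(3, 0, R1, (0, 3))
(3, 0, R1, (2, 3))
(3, 0, R3, (1, 2))
(3, 1, R3, (1, 2))
(3, 2, R3, (1, 2))
(3, 3, R3, (1, 2))
(4, 0, R1, (1, 3))
(4, 0, R2, (0, 2))
(4, 0, R8, (0, 2))
(5, 0, R1, (1, 3))
(5, 3, R6, (0, 2))

bar 0: v0=F3 v1=F4 v2=A4 v3=C5 downbeat P5
bar 1: v0=G3 v1=G4 v2=G4 v3=B4 downbeat M3
bar 2: v0=E3 v1=G3 v2=B3 v3=B4 downbeat P5
bar 3: v0=C3 v1=C4 v2=G3 v3=G4 downbeat P5
bar 4: v0=G3 v1=E4 v2=G4 v3=B4 downbeat M3
bar 5: v0=F3 v1=F4 v2=A4 v3=C5 downbeat P5
  -> R5 @ bar 0 tick 0 v(0, 2): opens on M3
  -> R1 @ bar 1 tick 0 v(0, 1): F3/F4 P8 -> G3/G4 P8 similar
  -> R2 @ bar 2 tick 0 v(0, 2): G3/G4 P8 -> E3/B3 P5 similar
  -> R1 @ bar 3 tick 0 v(0, 2): E3/B3 P5 -> C3/G3 P5 similar
  -> R1 @ bar 3 tick 0 v(0, 3): E3/B4 P5 -> C3/G4 P5 similar
  -> R1 @ bar 3 tick 0 v(2, 3): B3/B4 P8 -> G3/G4 P8 similar
  -> R3 @ bar 3 tick 0 v(1, 2): C4 above G3
  -> R3 @ bar 3 tick 1 v(1, 2): C4 above G3
  -> R3 @ bar 3 tick 2 v(1, 2): C4 above G3
  -> R3 @ bar 3 tick 3 v(1, 2): C4 above G3
  -> R1 @ bar 4 tick 0 v(1, 3): C4/G4 P5 -> E4/B4 P5 similar
  -> R2 @ bar 4 tick 0 v(0, 2): C3/G3 P5 -> G3/G4 P8 similar
  -> R8 @ bar 4 tick 0 v(0, 2): penult P8 not 3rd/6th
  -> R1 @ bar 5 tick 0 v(1, 3): E4/B4 P5 -> F4/C5 P5 similar
  -> R6 @ bar 5 tick 3 v(0, 2): closes on M3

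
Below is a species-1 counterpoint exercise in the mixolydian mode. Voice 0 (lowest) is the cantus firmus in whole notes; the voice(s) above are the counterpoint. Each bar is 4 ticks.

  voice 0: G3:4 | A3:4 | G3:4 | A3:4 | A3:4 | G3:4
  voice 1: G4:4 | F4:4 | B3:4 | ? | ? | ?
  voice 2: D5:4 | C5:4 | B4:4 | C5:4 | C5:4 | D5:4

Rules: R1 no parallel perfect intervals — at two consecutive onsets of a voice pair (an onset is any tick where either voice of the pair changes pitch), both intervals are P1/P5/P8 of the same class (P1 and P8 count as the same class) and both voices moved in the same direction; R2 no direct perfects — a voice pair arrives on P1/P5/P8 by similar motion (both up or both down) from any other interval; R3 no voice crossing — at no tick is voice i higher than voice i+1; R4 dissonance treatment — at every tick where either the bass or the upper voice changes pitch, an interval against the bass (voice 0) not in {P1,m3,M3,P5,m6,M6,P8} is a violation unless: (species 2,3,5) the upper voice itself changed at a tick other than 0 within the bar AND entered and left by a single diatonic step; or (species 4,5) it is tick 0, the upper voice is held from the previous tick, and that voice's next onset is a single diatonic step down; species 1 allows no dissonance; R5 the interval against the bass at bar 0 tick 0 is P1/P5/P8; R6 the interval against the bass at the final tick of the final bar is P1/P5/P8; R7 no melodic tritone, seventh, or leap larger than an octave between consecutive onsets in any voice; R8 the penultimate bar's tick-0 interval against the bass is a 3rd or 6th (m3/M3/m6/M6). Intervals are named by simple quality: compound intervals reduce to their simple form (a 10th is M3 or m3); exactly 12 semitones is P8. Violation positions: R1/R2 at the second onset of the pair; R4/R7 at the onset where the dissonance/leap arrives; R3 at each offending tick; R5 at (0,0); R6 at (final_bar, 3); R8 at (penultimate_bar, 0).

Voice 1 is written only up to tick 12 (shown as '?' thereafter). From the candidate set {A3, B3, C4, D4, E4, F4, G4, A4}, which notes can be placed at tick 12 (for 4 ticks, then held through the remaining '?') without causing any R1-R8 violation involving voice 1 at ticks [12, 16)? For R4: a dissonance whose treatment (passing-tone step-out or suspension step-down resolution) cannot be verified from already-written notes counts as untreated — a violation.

{A3}

A3: legal
B3: violates R4
C4: violates R1
D4: violates R4
E4: violates R2
F4: violates R2,R7
G4: violates R4
A4: violates R2,R7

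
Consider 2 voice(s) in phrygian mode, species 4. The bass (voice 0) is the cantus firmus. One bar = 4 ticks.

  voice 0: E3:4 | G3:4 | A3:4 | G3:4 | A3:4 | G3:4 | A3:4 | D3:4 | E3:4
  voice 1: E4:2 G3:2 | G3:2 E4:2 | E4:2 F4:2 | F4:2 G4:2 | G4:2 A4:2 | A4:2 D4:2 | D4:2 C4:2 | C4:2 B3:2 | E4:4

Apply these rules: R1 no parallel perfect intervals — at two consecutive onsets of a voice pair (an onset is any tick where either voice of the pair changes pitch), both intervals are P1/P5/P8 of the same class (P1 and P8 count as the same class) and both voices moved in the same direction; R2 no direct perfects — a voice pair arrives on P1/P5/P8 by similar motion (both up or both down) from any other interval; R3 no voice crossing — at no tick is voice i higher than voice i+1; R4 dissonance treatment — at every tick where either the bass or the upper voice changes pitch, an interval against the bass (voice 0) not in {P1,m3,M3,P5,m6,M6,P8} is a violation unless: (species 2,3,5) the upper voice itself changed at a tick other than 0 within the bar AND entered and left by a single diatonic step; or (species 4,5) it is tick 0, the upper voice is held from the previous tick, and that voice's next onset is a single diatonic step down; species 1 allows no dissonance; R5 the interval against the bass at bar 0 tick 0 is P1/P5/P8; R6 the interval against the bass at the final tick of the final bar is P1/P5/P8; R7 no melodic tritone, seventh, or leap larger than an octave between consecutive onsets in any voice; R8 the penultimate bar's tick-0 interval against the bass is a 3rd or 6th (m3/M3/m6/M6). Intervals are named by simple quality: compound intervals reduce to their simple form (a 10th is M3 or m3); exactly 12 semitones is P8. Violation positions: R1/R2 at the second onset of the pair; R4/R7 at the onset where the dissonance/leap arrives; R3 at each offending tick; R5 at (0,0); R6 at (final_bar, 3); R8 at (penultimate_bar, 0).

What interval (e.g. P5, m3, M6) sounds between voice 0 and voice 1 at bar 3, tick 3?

P8

voice 0=G3 voice 1=G4 -> P8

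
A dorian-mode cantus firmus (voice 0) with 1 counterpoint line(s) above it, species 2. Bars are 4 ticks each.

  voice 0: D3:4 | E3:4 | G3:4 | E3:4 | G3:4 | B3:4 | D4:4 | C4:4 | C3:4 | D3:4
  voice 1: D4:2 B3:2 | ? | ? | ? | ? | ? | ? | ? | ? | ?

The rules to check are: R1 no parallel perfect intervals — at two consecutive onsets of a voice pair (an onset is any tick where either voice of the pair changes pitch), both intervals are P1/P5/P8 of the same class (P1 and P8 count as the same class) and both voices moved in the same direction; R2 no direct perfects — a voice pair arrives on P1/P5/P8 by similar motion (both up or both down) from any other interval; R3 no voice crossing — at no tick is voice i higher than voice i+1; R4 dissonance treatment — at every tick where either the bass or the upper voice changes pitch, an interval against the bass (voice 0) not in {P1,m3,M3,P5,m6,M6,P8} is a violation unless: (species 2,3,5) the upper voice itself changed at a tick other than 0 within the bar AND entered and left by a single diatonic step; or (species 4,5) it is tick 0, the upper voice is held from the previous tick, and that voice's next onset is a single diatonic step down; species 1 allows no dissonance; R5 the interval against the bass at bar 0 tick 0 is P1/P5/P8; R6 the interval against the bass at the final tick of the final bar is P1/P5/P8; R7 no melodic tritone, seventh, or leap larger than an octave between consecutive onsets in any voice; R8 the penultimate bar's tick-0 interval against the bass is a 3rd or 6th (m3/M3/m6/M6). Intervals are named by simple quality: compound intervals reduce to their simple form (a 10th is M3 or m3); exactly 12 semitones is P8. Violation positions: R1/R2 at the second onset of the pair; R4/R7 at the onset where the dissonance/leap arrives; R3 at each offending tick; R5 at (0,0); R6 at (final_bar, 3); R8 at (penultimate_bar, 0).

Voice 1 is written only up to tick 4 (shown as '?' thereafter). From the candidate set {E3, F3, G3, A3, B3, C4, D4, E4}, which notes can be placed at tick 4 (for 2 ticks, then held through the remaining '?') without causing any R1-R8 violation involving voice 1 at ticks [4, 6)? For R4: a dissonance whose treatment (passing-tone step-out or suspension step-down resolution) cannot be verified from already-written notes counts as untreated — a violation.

E3: legal
F3: violates R4,R7
G3: legal
A3: violates R4
B3: legal
C4: legal
D4: violates R4
E4: violates R2

{B3, C4, E3, G3}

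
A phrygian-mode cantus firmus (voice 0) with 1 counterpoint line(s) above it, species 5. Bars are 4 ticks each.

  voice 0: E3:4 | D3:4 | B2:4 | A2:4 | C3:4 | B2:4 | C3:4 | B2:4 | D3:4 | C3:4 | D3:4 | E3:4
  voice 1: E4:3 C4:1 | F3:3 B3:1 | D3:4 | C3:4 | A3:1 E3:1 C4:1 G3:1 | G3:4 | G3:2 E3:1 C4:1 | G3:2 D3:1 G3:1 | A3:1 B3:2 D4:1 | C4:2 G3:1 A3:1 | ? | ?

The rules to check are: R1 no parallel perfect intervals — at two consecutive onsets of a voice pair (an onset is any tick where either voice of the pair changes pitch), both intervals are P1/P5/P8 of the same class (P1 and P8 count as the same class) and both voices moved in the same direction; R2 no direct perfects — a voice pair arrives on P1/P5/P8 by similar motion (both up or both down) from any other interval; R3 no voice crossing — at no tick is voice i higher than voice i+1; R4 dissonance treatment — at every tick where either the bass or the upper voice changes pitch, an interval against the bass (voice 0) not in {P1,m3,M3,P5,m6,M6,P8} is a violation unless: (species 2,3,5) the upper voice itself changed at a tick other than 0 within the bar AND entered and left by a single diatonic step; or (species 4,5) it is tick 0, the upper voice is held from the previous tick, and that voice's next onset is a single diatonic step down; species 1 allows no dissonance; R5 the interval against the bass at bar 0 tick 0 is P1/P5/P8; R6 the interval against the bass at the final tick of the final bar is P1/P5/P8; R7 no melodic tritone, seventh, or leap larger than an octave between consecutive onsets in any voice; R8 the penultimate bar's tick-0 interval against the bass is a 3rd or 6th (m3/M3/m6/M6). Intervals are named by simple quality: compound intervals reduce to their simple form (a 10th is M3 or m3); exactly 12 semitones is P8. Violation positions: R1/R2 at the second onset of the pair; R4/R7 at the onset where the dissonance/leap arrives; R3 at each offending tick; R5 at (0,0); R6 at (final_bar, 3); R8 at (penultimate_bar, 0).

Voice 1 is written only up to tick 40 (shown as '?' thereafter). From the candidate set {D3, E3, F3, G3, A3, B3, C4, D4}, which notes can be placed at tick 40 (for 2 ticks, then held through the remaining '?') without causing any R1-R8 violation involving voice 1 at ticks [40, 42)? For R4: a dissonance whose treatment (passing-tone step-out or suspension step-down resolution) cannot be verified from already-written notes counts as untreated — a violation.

D3: violates R8
E3: violates R4,R8
F3: legal
G3: violates R4,R8
A3: violates R8
B3: legal
C4: violates R4,R8
D4: violates R2,R8

{B3, F3}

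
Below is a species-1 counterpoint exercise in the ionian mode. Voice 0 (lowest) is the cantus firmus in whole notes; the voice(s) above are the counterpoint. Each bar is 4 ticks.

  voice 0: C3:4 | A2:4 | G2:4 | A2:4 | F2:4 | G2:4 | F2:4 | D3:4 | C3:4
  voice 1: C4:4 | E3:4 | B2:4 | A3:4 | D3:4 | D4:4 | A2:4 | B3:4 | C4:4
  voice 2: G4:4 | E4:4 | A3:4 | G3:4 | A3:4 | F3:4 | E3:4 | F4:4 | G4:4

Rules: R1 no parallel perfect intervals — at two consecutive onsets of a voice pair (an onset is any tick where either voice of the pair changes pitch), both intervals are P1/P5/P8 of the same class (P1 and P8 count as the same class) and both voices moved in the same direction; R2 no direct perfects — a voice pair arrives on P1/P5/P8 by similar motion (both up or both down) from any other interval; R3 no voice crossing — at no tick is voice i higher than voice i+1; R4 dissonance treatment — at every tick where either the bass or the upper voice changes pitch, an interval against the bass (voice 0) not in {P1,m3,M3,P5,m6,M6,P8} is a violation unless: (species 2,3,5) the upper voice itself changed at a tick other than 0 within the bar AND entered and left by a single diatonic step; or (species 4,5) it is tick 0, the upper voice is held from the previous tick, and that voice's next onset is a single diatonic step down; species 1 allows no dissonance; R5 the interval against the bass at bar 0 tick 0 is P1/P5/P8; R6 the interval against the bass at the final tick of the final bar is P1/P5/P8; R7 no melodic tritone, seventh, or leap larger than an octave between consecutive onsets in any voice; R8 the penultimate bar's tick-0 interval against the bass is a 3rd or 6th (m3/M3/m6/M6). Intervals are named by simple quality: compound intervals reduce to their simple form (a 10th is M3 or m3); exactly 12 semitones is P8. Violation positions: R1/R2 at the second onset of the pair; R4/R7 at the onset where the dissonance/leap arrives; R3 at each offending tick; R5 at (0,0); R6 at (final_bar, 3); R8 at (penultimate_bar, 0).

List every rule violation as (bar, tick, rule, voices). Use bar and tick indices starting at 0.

(1, 0, R1, (0, 2))
(1, 0, R2, (0, 1))
(1, 0, R2, (1, 2))
(2, 0, R4, (0, 2))
(3, 0, R2, (0, 1))
(3, 0, R3, (1, 2))
(3, 0, R4, (0, 2))
(3, 0, R7, (1,))
(3, 1, R3, (1, 2))
(3, 2, R3, (1, 2))
(3, 3, R3, (1, 2))
(5, 0, R2, (0, 1))
(5, 0, R3, (1, 2))
(5, 0, R4, (0, 2))
(5, 1, R3, (1, 2))
(5, 2, R3, (1, 2))
(5, 3, R3, (1, 2))
(6, 0, R2, (1, 2))
(6, 0, R4, (0, 2))
(6, 0, R7, (1,))
(7, 0, R7, (1,))
(7, 0, R7, (2,))
(8, 0, R2, (1, 2))

bar 0: v0=C3 v1=C4 v2=G4 downbeat P5
bar 1: v0=A2 v1=E3 v2=E4 downbeat P5
bar 2: v0=G2 v1=B2 v2=A3 downbeat M2
bar 3: v0=A2 v1=A3 v2=G3 downbeat m7
bar 4: v0=F2 v1=D3 v2=A3 downbeat M3
bar 5: v0=G2 v1=D4 v2=F3 downbeat m7
bar 6: v0=F2 v1=A2 v2=E3 downbeat M7
bar 7: v0=D3 v1=B3 v2=F4 downbeat m3
bar 8: v0=C3 v1=C4 v2=G4 downbeat P5
  -> R1 @ bar 1 tick 0 v(0, 2): C3/G4 P5 -> A2/E4 P5 similar
  -> R2 @ bar 1 tick 0 v(0, 1): C3/C4 P8 -> A2/E3 P5 similar
  -> R2 @ bar 1 tick 0 v(1, 2): C4/G4 P5 -> E3/E4 P8 similar
  -> R4 @ bar 2 tick 0 v(0, 2): G2/A3 M2 untreated
  -> R2 @ bar 3 tick 0 v(0, 1): G2/B2 M3 -> A2/A3 P8 similar
  -> R3 @ bar 3 tick 0 v(1, 2): A3 above G3
  -> R4 @ bar 3 tick 0 v(0, 2): A2/G3 m7 untreated
  -> R7 @ bar 3 tick 0 v(1,): B2->A3 leap 10st
  -> R3 @ bar 3 tick 1 v(1, 2): A3 above G3
  -> R3 @ bar 3 tick 2 v(1, 2): A3 above G3
  -> R3 @ bar 3 tick 3 v(1, 2): A3 above G3
  -> R2 @ bar 5 tick 0 v(0, 1): F2/D3 M6 -> G2/D4 P5 similar
  -> R3 @ bar 5 tick 0 v(1, 2): D4 above F3
  -> R4 @ bar 5 tick 0 v(0, 2): G2/F3 m7 untreated
  -> R3 @ bar 5 tick 1 v(1, 2): D4 above F3
  -> R3 @ bar 5 tick 2 v(1, 2): D4 above F3
  -> R3 @ bar 5 tick 3 v(1, 2): D4 above F3
  -> R2 @ bar 6 tick 0 v(1, 2): D4/F3 M6 -> A2/E3 P5 similar
  -> R4 @ bar 6 tick 0 v(0, 2): F2/E3 M7 untreated
  -> R7 @ bar 6 tick 0 v(1,): D4->A2 leap 17st
  -> R7 @ bar 7 tick 0 v(1,): A2->B3 leap 14st
  -> R7 @ bar 7 tick 0 v(2,): E3->F4 leap 13st
  -> R2 @ bar 8 tick 0 v(1, 2): B3/F4 TT -> C4/G4 P5 similar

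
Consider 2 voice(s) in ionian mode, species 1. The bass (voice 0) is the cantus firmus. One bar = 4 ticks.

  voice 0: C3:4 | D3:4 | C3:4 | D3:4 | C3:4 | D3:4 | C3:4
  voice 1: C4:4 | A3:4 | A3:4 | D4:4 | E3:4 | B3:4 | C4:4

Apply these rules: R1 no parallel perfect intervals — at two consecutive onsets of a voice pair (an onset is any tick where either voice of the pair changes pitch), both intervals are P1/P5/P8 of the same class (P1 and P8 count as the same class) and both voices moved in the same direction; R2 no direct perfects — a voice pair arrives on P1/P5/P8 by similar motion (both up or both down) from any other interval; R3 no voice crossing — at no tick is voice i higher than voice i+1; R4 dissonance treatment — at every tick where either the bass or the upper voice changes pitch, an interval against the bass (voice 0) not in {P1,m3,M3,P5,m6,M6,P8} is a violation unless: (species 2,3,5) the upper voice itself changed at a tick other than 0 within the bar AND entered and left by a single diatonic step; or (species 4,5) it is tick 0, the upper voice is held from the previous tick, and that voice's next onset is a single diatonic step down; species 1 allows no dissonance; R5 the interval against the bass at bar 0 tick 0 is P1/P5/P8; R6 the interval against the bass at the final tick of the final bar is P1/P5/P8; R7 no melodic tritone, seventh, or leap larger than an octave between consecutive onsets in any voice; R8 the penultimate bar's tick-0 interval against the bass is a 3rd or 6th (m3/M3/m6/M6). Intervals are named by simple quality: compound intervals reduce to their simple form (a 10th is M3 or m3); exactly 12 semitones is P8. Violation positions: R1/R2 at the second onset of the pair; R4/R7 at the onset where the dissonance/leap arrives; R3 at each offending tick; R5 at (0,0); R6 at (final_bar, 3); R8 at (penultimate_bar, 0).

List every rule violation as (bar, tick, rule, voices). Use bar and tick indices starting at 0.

bar 0: v0=C3 v1=C4 downbeat P8
bar 1: v0=D3 v1=A3 downbeat P5
bar 2: v0=C3 v1=A3 downbeat M6
bar 3: v0=D3 v1=D4 downbeat P8
bar 4: v0=C3 v1=E3 downbeat M3
bar 5: v0=D3 v1=B3 downbeat M6
bar 6: v0=C3 v1=C4 downbeat P8
  -> R2 @ bar 3 tick 0 v(0, 1): C3/A3 M6 -> D3/D4 P8 similar
  -> R7 @ bar 4 tick 0 v(1,): D4->E3 leap 10st

(3, 0, R2, (0, 1))
(4, 0, R7, (1,))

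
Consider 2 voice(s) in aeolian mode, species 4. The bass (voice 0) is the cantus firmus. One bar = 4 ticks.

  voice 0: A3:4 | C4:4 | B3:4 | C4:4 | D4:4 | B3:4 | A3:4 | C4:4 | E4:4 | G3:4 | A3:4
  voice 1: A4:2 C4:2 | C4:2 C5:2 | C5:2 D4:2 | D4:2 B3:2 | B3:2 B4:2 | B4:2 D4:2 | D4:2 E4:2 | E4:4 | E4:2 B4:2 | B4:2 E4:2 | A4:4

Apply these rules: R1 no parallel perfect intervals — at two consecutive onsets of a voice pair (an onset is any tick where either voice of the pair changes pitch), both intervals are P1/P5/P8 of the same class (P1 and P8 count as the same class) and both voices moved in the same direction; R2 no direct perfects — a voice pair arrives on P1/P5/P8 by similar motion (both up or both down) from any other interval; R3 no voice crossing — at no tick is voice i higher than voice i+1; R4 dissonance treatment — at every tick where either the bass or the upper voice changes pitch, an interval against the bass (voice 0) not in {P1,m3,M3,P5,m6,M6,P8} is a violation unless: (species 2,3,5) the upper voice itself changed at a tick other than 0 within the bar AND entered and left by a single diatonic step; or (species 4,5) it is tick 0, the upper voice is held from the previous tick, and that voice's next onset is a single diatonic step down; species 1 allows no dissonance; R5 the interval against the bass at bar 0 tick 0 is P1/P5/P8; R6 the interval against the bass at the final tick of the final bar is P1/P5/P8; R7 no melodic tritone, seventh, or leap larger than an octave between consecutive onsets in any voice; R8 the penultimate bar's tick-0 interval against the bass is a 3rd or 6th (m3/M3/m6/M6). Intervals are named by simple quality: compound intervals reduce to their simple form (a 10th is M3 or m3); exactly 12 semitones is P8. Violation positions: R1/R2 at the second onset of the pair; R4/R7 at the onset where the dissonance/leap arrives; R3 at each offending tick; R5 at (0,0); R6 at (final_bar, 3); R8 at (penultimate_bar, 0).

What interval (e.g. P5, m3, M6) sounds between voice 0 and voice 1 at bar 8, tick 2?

voice 0=E4 voice 1=B4 -> P5

P5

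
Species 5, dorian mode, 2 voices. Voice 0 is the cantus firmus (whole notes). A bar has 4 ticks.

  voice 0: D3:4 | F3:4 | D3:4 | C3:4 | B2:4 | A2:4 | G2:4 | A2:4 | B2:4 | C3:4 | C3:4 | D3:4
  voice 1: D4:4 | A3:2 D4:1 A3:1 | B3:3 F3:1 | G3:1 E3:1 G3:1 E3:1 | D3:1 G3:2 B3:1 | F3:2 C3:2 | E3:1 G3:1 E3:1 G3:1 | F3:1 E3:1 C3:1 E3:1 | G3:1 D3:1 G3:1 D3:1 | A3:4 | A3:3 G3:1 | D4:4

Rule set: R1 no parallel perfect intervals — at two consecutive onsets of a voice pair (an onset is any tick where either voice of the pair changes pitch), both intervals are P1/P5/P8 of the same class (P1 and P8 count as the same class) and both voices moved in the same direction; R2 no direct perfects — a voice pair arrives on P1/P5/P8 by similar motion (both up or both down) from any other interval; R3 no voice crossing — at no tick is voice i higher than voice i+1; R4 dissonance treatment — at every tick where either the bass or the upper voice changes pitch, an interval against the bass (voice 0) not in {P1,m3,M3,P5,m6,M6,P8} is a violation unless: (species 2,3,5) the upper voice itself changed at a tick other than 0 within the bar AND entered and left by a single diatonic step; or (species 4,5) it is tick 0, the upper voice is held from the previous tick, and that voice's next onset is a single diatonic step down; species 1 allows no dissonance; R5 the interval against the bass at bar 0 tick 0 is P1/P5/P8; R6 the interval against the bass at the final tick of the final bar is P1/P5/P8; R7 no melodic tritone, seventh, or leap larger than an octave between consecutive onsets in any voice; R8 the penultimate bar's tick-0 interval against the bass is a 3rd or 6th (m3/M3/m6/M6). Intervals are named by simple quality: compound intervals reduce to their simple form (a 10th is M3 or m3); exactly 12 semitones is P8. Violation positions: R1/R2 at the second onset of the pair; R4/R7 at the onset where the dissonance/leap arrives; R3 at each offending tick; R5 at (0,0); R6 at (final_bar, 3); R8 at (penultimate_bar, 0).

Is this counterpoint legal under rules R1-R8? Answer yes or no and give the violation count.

bar 0: v0=D3 v1=D4 (P8)
bar 1: v0=F3 v1=A3 (M3)
bar 2: v0=D3 v1=B3 (M6)
bar 3: v0=C3 v1=G3 (P5)
bar 4: v0=B2 v1=D3 (m3)
bar 5: v0=A2 v1=F3 (m6)
bar 6: v0=G2 v1=E3 (M6)
bar 7: v0=A2 v1=F3 (m6)
bar 8: v0=B2 v1=G3 (m6)
bar 9: v0=C3 v1=A3 (M6)
bar 10: v0=C3 v1=A3 (M6)
bar 11: v0=D3 v1=D4 (P8)
  R7 @ bar2.3: B3->F3 leap 6st
  R7 @ bar5.0: B3->F3 leap 6st
  R2 @ bar11.0: C3/G3 P5 -> D3/D4 P8 similar

No (3 violations)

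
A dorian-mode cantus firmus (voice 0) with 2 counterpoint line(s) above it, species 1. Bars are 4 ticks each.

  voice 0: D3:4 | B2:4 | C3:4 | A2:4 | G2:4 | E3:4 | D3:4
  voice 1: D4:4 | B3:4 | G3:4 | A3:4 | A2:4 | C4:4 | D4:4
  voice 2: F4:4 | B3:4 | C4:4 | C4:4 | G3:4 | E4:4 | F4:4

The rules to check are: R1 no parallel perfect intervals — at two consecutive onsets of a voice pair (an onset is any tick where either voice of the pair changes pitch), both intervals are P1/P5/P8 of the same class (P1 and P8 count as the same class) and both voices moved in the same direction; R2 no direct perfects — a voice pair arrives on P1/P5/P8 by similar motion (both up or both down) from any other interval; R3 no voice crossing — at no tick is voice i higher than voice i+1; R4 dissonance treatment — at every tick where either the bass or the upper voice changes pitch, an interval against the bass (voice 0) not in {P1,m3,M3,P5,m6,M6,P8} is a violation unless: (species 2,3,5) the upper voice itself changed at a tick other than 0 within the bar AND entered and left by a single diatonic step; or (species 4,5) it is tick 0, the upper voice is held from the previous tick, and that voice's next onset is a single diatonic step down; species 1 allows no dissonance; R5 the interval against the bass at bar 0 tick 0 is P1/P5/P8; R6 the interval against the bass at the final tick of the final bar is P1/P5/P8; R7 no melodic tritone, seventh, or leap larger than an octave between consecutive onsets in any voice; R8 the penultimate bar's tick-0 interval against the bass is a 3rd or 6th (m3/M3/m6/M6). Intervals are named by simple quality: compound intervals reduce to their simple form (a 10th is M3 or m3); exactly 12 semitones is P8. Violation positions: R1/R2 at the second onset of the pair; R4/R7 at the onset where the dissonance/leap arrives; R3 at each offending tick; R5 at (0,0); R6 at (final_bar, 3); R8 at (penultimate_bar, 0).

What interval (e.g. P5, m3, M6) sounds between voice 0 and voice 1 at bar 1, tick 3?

voice 0=B2 voice 1=B3 -> P8

P8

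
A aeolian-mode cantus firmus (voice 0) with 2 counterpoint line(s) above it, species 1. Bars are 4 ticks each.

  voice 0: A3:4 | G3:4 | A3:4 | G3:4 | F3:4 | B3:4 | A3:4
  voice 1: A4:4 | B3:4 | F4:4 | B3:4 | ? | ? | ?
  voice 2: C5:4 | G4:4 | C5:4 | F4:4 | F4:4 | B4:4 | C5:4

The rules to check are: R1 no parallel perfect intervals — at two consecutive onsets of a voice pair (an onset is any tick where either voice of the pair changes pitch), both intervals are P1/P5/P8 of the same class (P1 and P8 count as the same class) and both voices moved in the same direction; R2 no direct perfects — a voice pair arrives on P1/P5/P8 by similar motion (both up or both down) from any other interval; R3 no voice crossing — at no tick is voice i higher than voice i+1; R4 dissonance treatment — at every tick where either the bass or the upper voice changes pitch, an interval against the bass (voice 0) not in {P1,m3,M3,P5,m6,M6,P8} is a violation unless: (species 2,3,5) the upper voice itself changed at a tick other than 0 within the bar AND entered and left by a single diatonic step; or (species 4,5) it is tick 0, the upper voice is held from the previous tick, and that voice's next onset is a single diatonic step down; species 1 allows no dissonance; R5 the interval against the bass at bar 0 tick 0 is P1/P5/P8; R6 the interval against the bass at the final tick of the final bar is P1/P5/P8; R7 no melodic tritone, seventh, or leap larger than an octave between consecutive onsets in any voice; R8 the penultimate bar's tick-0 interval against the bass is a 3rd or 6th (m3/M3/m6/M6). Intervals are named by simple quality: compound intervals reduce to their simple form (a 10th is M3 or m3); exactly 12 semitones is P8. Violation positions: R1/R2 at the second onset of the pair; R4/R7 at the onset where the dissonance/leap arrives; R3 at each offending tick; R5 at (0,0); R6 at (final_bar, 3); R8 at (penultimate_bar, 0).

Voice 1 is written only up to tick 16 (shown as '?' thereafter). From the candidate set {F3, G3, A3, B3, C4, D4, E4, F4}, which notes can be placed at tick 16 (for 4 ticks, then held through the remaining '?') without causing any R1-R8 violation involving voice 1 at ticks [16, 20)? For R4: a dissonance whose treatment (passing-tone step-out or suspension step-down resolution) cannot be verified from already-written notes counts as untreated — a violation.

F3: violates R2,R7
G3: violates R4
A3: legal
B3: violates R4
C4: legal
D4: legal
E4: violates R4
F4: violates R7

{A3, C4, D4}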